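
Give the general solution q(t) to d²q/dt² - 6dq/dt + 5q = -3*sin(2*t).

q = -36*cos(2*t)/145 - 3*sin(2*t)/145 + C1*exp(5*t) + C2*exp(t)

Characteristic equation r² - 6r + 5 = 0 factors as (r - 5)(r - 1) = 0, so r = 5, 1.
Hence q_h = C1*exp(5*t) + C2*exp(t).
Try q_p = A*cos(2*t) + B*sin(2*t). Substituting and equating the coefficients of cos(2t) and sin(2t) gives A = -36/145, B = -3/145, so q_p = -36*cos(2*t)/145 - 3*sin(2*t)/145.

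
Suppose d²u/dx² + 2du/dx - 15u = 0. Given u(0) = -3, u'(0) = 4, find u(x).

Characteristic equation r² + 2r - 15 = 0 factors as (r + 5)(r - 3) = 0, so r = -5, 3.
Hence u_h = C1*exp(-5*x) + C2*exp(3*x).
Apply the initial conditions: u(0) = C1 + C2 = -3 and u'(0) = -5*C1 + 3*C2 = 4. Solving gives C1 = -13/8, C2 = -11/8.

u = -13*exp(-5*x)/8 - 11*exp(3*x)/8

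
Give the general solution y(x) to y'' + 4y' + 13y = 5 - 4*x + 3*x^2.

y = 1071/2197 - 76*x/169 + 3*x**2/13 + C1*cos(3*x)*exp(-2*x) + C2*exp(-2*x)*sin(3*x)

Characteristic equation r² + 4r + 13 = 0 has discriminant (4)² - 4·(13) = -36 < 0, so r = -2 ± 3i.
Hence y_h = C1*cos(3*x)*exp(-2*x) + C2*exp(-2*x)*sin(3*x).
For the particular solution try y_p = A0 + A1*x + A2*x^2. Substituting and matching coefficients of each power of x gives A0 = 1071/2197, A1 = -76/169, A2 = 3/13, so y_p = 1071/2197 - 76*x/169 + 3*x^2/13.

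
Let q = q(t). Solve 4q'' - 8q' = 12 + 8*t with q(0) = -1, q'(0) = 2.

q = -3 - 2*t + 2*exp(2*t) - t**2/2

Divide through by 4: q'' - 2q' = 3 + 2*t.
Characteristic equation r² - 2r = 0 factors as (r - 2)r = 0, so r = 2, 0.
Hence q_h = C1*exp(2*t) + C2.
Since 0 is a characteristic root (multiplicity 1), multiply the polynomial trial by t: try q_p = t*(A0 + A1*t). Substituting and matching coefficients of each power of t gives A0 = -2, A1 = -1/2, so q_p = -2*t - t^2/2.
General solution: q = C2 - 2*t - t^2/2 + C1*exp(2*t).
Apply the initial conditions: q(0) = C1 + C2 = -1 and q'(0) = -2 + 2*C1 = 2. Solving gives C1 = 2, C2 = -3.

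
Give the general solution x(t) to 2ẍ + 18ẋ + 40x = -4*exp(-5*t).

x = C1*exp(-5*t) + C2*exp(-4*t) + 2*t*exp(-5*t)

Divide through by 2: x'' + 9x' + 20x = -2*exp(-5*t).
Characteristic equation r² + 9r + 20 = 0 factors as (r + 5)(r + 4) = 0, so r = -5, -4.
Hence x_h = C1*exp(-5*t) + C2*exp(-4*t).
Since exp(-5*t) solves the homogeneous equation (r = -5 is a root of multiplicity 1), multiply the trial by t. Try x_p = A*t*exp(-5*t). Substituting into the equation and dividing by exp(-5*t) gives A = 2, so x_p = 2*t*exp(-5*t).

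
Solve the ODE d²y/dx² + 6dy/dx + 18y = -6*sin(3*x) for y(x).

Characteristic equation r² + 6r + 18 = 0 has discriminant (6)² - 4·(18) = -36 < 0, so r = -3 ± 3i.
Hence y_h = C1*cos(3*x)*exp(-3*x) + C2*exp(-3*x)*sin(3*x).
Try y_p = A*cos(3*x) + B*sin(3*x). Substituting and equating the coefficients of cos(3x) and sin(3x) gives A = 4/15, B = -2/15, so y_p = -2*sin(3*x)/15 + 4*cos(3*x)/15.

y = -2*sin(3*x)/15 + 4*cos(3*x)/15 + C1*cos(3*x)*exp(-3*x) + C2*exp(-3*x)*sin(3*x)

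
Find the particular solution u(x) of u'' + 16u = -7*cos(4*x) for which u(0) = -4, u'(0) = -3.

Characteristic equation r² + 16 = 0 has discriminant (0)² - 4·(16) = -64 < 0, so r = ± 4i.
Hence u_h = C1*cos(4*x) + C2*sin(4*x).
Since ±4i are characteristic roots, multiply the trial by x. Try u_p = x*(A*cos(4*x) + B*sin(4*x)). Substituting and equating the coefficients of cos(4x) and sin(4x) gives A = 0, B = -7/8, so u_p = -7*x*sin(4*x)/8.
General solution: u = C1*cos(4*x) + C2*sin(4*x) - 7*x*sin(4*x)/8.
Apply the initial conditions: u(0) = C1 = -4 and u'(0) = 4*C2 = -3. Solving gives C1 = -4, C2 = -3/4.

u = -4*cos(4*x) - 3*sin(4*x)/4 - 7*x*sin(4*x)/8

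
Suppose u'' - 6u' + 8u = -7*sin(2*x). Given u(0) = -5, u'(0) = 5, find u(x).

u = -93*exp(2*x)/8 - 21*cos(2*x)/40 - 7*sin(2*x)/40 + 143*exp(4*x)/20

Characteristic equation r² - 6r + 8 = 0 factors as (r - 4)(r - 2) = 0, so r = 4, 2.
Hence u_h = C1*exp(4*x) + C2*exp(2*x).
Try u_p = A*cos(2*x) + B*sin(2*x). Substituting and equating the coefficients of cos(2x) and sin(2x) gives A = -21/40, B = -7/40, so u_p = -21*cos(2*x)/40 - 7*sin(2*x)/40.
General solution: u = -21*cos(2*x)/40 - 7*sin(2*x)/40 + C1*exp(4*x) + C2*exp(2*x).
Apply the initial conditions: u(0) = -21/40 + C1 + C2 = -5 and u'(0) = -7/20 + 2*C2 + 4*C1 = 5. Solving gives C1 = 143/20, C2 = -93/8.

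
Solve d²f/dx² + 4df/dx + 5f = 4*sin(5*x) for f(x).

Characteristic equation r² + 4r + 5 = 0 has discriminant (4)² - 4·(5) = -4 < 0, so r = -2 ± i.
Hence f_h = C1*cos(x)*exp(-2*x) + C2*exp(-2*x)*sin(x).
Try f_p = A*cos(5*x) + B*sin(5*x). Substituting and equating the coefficients of cos(5x) and sin(5x) gives A = -1/10, B = -1/10, so f_p = -cos(5*x)/10 - sin(5*x)/10.

f = -cos(5*x)/10 - sin(5*x)/10 + C1*cos(x)*exp(-2*x) + C2*exp(-2*x)*sin(x)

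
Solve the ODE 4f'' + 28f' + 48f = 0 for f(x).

Divide through by 4: f'' + 7f' + 12f = 0.
Characteristic equation r² + 7r + 12 = 0 factors as (r + 4)(r + 3) = 0, so r = -4, -3.
Hence f_h = C1*exp(-4*x) + C2*exp(-3*x).

f = C1*exp(-4*x) + C2*exp(-3*x)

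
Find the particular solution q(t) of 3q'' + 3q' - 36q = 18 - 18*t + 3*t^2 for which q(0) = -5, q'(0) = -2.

q = -409/864 - 556*exp(3*t)/189 - 355*exp(-4*t)/224 - t**2/12 + 35*t/72

Divide through by 3: q'' + q' - 12q = 6 + t^2 - 6*t.
Characteristic equation r² + r - 12 = 0 factors as (r - 3)(r + 4) = 0, so r = 3, -4.
Hence q_h = C1*exp(3*t) + C2*exp(-4*t).
For the particular solution try q_p = A0 + A1*t + A2*t^2. Substituting and matching coefficients of each power of t gives A0 = -409/864, A1 = 35/72, A2 = -1/12, so q_p = -409/864 - t^2/12 + 35*t/72.
General solution: q = -409/864 - t^2/12 + 35*t/72 + C1*exp(3*t) + C2*exp(-4*t).
Apply the initial conditions: q(0) = -409/864 + C1 + C2 = -5 and q'(0) = 35/72 - 4*C2 + 3*C1 = -2. Solving gives C1 = -556/189, C2 = -355/224.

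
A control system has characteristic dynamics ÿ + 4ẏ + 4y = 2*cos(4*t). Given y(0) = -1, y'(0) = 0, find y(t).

Characteristic equation r² + 4r + 4 = 0 has discriminant (4)² - 4·(4) = 0, so r = -2 is a repeated root.
Hence y_h = (C1 + C2*t)*exp(-2*t).
Try y_p = A*cos(4*t) + B*sin(4*t). Substituting and equating the coefficients of cos(4t) and sin(4t) gives A = -3/50, B = 2/25, so y_p = -3*cos(4*t)/50 + 2*sin(4*t)/25.
General solution: y = -3*cos(4*t)/50 + 2*sin(4*t)/25 + C1*exp(-2*t) + C2*t*exp(-2*t).
Apply the initial conditions: y(0) = -3/50 + C1 = -1 and y'(0) = 8/25 + C2 - 2*C1 = 0. Solving gives C1 = -47/50, C2 = -11/5.

y = -47*exp(-2*t)/50 - 3*cos(4*t)/50 + 2*sin(4*t)/25 - 11*t*exp(-2*t)/5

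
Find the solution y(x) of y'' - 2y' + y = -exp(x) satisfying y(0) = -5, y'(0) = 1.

y = -5*exp(x) + 6*x*exp(x) - x**2*exp(x)/2

Characteristic equation r² - 2r + 1 = 0 has discriminant (-2)² - 4·(1) = 0, so r = 1 is a repeated root.
Hence y_h = (C1 + C2*x)*exp(x).
Since exp(x) solves the homogeneous equation (r = 1 is a root of multiplicity 2), multiply the trial by x^2. Try y_p = A*x^2*exp(x). Substituting into the equation and dividing by exp(x) gives A = -1/2, so y_p = -x^2*exp(x)/2.
General solution: y = C1*exp(x) - x^2*exp(x)/2 + C2*x*exp(x).
Apply the initial conditions: y(0) = C1 = -5 and y'(0) = C1 + C2 = 1. Solving gives C1 = -5, C2 = 6.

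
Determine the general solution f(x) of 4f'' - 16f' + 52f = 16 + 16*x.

f = 68/169 + 4*x/13 + C1*cos(3*x)*exp(2*x) + C2*exp(2*x)*sin(3*x)

Divide through by 4: f'' - 4f' + 13f = 4 + 4*x.
Characteristic equation r² - 4r + 13 = 0 has discriminant (-4)² - 4·(13) = -36 < 0, so r = 2 ± 3i.
Hence f_h = C1*cos(3*x)*exp(2*x) + C2*exp(2*x)*sin(3*x).
For the particular solution try f_p = A0 + A1*x. Substituting and matching coefficients of each power of x gives A0 = 68/169, A1 = 4/13, so f_p = 68/169 + 4*x/13.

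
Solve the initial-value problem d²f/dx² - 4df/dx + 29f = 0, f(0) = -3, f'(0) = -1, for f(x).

f = exp(2*x)*sin(5*x) - 3*cos(5*x)*exp(2*x)

Characteristic equation r² - 4r + 29 = 0 has discriminant (-4)² - 4·(29) = -100 < 0, so r = 2 ± 5i.
Hence f_h = C1*cos(5*x)*exp(2*x) + C2*exp(2*x)*sin(5*x).
Apply the initial conditions: f(0) = C1 = -3 and f'(0) = 2*C1 + 5*C2 = -1. Solving gives C1 = -3, C2 = 1.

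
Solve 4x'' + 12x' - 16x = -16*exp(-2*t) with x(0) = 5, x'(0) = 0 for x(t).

Divide through by 4: x'' + 3x' - 4x = -4*exp(-2*t).
Characteristic equation r² + 3r - 4 = 0 factors as (r - 1)(r + 4) = 0, so r = 1, -4.
Hence x_h = C1*exp(t) + C2*exp(-4*t).
Try x_p = A*exp(-2*t). Substituting into the equation and dividing by exp(-2*t) gives A = 2/3, so x_p = 2*exp(-2*t)/3.
General solution: x = 2*exp(-2*t)/3 + C1*exp(t) + C2*exp(-4*t).
Apply the initial conditions: x(0) = 2/3 + C1 + C2 = 5 and x'(0) = -4/3 + C1 - 4*C2 = 0. Solving gives C1 = 56/15, C2 = 3/5.

x = 2*exp(-2*t)/3 + 3*exp(-4*t)/5 + 56*exp(t)/15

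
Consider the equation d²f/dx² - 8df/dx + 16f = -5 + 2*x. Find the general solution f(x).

f = -1/4 + x/8 + C1*exp(4*x) + C2*x*exp(4*x)

Characteristic equation r² - 8r + 16 = 0 has discriminant (-8)² - 4·(16) = 0, so r = 4 is a repeated root.
Hence f_h = (C1 + C2*x)*exp(4*x).
For the particular solution try f_p = A0 + A1*x. Substituting and matching coefficients of each power of x gives A0 = -1/4, A1 = 1/8, so f_p = -1/4 + x/8.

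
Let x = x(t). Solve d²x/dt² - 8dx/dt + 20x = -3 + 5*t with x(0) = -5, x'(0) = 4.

Characteristic equation r² - 8r + 20 = 0 has discriminant (-8)² - 4·(20) = -16 < 0, so r = 4 ± 2i.
Hence x_h = C1*cos(2*t)*exp(4*t) + C2*exp(4*t)*sin(2*t).
For the particular solution try x_p = A0 + A1*t. Substituting and matching coefficients of each power of t gives A0 = -1/20, A1 = 1/4, so x_p = -1/20 + t/4.
General solution: x = -1/20 + t/4 + C1*cos(2*t)*exp(4*t) + C2*exp(4*t)*sin(2*t).
Apply the initial conditions: x(0) = -1/20 + C1 = -5 and x'(0) = 1/4 + 2*C2 + 4*C1 = 4. Solving gives C1 = -99/20, C2 = 471/40.

x = -1/20 + t/4 - 99*cos(2*t)*exp(4*t)/20 + 471*exp(4*t)*sin(2*t)/40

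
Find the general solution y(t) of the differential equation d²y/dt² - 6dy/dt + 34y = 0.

Characteristic equation r² - 6r + 34 = 0 has discriminant (-6)² - 4·(34) = -100 < 0, so r = 3 ± 5i.
Hence y_h = C1*cos(5*t)*exp(3*t) + C2*exp(3*t)*sin(5*t).

y = C1*cos(5*t)*exp(3*t) + C2*exp(3*t)*sin(5*t)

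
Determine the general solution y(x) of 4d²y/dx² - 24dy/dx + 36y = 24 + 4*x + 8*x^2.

Divide through by 4: y'' - 6y' + 9y = 6 + x + 2*x^2.
Characteristic equation r² - 6r + 9 = 0 has discriminant (-6)² - 4·(9) = 0, so r = 3 is a repeated root.
Hence y_h = (C1 + C2*x)*exp(3*x).
For the particular solution try y_p = A0 + A1*x + A2*x^2. Substituting and matching coefficients of each power of x gives A0 = 8/9, A1 = 11/27, A2 = 2/9, so y_p = 8/9 + 2*x^2/9 + 11*x/27.

y = 8/9 + 2*x**2/9 + 11*x/27 + C1*exp(3*x) + C2*x*exp(3*x)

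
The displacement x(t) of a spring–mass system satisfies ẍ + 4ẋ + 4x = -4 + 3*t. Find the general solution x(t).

Characteristic equation r² + 4r + 4 = 0 has discriminant (4)² - 4·(4) = 0, so r = -2 is a repeated root.
Hence x_h = (C1 + C2*t)*exp(-2*t).
For the particular solution try x_p = A0 + A1*t. Substituting and matching coefficients of each power of t gives A0 = -7/4, A1 = 3/4, so x_p = -7/4 + 3*t/4.

x = -7/4 + 3*t/4 + C1*exp(-2*t) + C2*t*exp(-2*t)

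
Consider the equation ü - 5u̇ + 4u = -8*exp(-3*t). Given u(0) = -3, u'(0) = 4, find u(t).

Characteristic equation r² - 5r + 4 = 0 factors as (r - 4)(r - 1) = 0, so r = 4, 1.
Hence u_h = C1*exp(4*t) + C2*exp(t).
Try u_p = A*exp(-3*t). Substituting into the equation and dividing by exp(-3*t) gives A = -2/7, so u_p = -2*exp(-3*t)/7.
General solution: u = -2*exp(-3*t)/7 + C1*exp(4*t) + C2*exp(t).
Apply the initial conditions: u(0) = -2/7 + C1 + C2 = -3 and u'(0) = 6/7 + C2 + 4*C1 = 4. Solving gives C1 = 41/21, C2 = -14/3.

u = -14*exp(t)/3 - 2*exp(-3*t)/7 + 41*exp(4*t)/21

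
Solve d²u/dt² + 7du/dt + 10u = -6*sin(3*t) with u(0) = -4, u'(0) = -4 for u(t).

Characteristic equation r² + 7r + 10 = 0 factors as (r + 2)(r + 5) = 0, so r = -2, -5.
Hence u_h = C1*exp(-2*t) + C2*exp(-5*t).
Try u_p = A*cos(3*t) + B*sin(3*t). Substituting and equating the coefficients of cos(3t) and sin(3t) gives A = 63/221, B = -3/221, so u_p = -3*sin(3*t)/221 + 63*cos(3*t)/221.
General solution: u = -3*sin(3*t)/221 + 63*cos(3*t)/221 + C1*exp(-2*t) + C2*exp(-5*t).
Apply the initial conditions: u(0) = 63/221 + C1 + C2 = -4 and u'(0) = -9/221 - 5*C2 - 2*C1 = -4. Solving gives C1 = -110/13, C2 = 71/17.

u = -110*exp(-2*t)/13 - 3*sin(3*t)/221 + 63*cos(3*t)/221 + 71*exp(-5*t)/17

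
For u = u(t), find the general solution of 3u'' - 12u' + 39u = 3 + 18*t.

u = 37/169 + 6*t/13 + C1*cos(3*t)*exp(2*t) + C2*exp(2*t)*sin(3*t)

Divide through by 3: u'' - 4u' + 13u = 1 + 6*t.
Characteristic equation r² - 4r + 13 = 0 has discriminant (-4)² - 4·(13) = -36 < 0, so r = 2 ± 3i.
Hence u_h = C1*cos(3*t)*exp(2*t) + C2*exp(2*t)*sin(3*t).
For the particular solution try u_p = A0 + A1*t. Substituting and matching coefficients of each power of t gives A0 = 37/169, A1 = 6/13, so u_p = 37/169 + 6*t/13.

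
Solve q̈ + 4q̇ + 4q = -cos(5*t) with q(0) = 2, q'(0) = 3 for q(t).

q = -20*sin(5*t)/841 + 21*cos(5*t)/841 + 1661*exp(-2*t)/841 + 205*t*exp(-2*t)/29

Characteristic equation r² + 4r + 4 = 0 has discriminant (4)² - 4·(4) = 0, so r = -2 is a repeated root.
Hence q_h = (C1 + C2*t)*exp(-2*t).
Try q_p = A*cos(5*t) + B*sin(5*t). Substituting and equating the coefficients of cos(5t) and sin(5t) gives A = 21/841, B = -20/841, so q_p = -20*sin(5*t)/841 + 21*cos(5*t)/841.
General solution: q = -20*sin(5*t)/841 + 21*cos(5*t)/841 + C1*exp(-2*t) + C2*t*exp(-2*t).
Apply the initial conditions: q(0) = 21/841 + C1 = 2 and q'(0) = -100/841 + C2 - 2*C1 = 3. Solving gives C1 = 1661/841, C2 = 205/29.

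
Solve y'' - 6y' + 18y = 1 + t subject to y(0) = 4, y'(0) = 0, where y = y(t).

Characteristic equation r² - 6r + 18 = 0 has discriminant (-6)² - 4·(18) = -36 < 0, so r = 3 ± 3i.
Hence y_h = C1*cos(3*t)*exp(3*t) + C2*exp(3*t)*sin(3*t).
For the particular solution try y_p = A0 + A1*t. Substituting and matching coefficients of each power of t gives A0 = 2/27, A1 = 1/18, so y_p = 2/27 + t/18.
General solution: y = 2/27 + t/18 + C1*cos(3*t)*exp(3*t) + C2*exp(3*t)*sin(3*t).
Apply the initial conditions: y(0) = 2/27 + C1 = 4 and y'(0) = 1/18 + 3*C1 + 3*C2 = 0. Solving gives C1 = 106/27, C2 = -71/18.

y = 2/27 + t/18 - 71*exp(3*t)*sin(3*t)/18 + 106*cos(3*t)*exp(3*t)/27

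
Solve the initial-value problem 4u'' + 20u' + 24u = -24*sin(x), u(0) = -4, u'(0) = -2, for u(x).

u = -76*exp(-2*x)/5 - 3*sin(x)/5 + 3*cos(x)/5 + 53*exp(-3*x)/5

Divide through by 4: u'' + 5u' + 6u = -6*sin(x).
Characteristic equation r² + 5r + 6 = 0 factors as (r + 2)(r + 3) = 0, so r = -2, -3.
Hence u_h = C1*exp(-2*x) + C2*exp(-3*x).
Try u_p = A*cos(x) + B*sin(x). Substituting and equating the coefficients of cos(x) and sin(x) gives A = 3/5, B = -3/5, so u_p = -3*sin(x)/5 + 3*cos(x)/5.
General solution: u = -3*sin(x)/5 + 3*cos(x)/5 + C1*exp(-2*x) + C2*exp(-3*x).
Apply the initial conditions: u(0) = 3/5 + C1 + C2 = -4 and u'(0) = -3/5 - 3*C2 - 2*C1 = -2. Solving gives C1 = -76/5, C2 = 53/5.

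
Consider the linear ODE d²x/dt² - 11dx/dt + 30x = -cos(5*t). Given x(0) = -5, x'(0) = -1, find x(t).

Characteristic equation r² - 11r + 30 = 0 factors as (r - 6)(r - 5) = 0, so r = 6, 5.
Hence x_h = C1*exp(6*t) + C2*exp(5*t).
Try x_p = A*cos(5*t) + B*sin(5*t). Substituting and equating the coefficients of cos(5t) and sin(5t) gives A = -1/610, B = 11/610, so x_p = -cos(5*t)/610 + 11*sin(5*t)/610.
General solution: x = -cos(5*t)/610 + 11*sin(5*t)/610 + C1*exp(6*t) + C2*exp(5*t).
Apply the initial conditions: x(0) = -1/610 + C1 + C2 = -5 and x'(0) = 11/122 + 5*C2 + 6*C1 = -1. Solving gives C1 = 1458/61, C2 = -289/10.

x = -289*exp(5*t)/10 - cos(5*t)/610 + 11*sin(5*t)/610 + 1458*exp(6*t)/61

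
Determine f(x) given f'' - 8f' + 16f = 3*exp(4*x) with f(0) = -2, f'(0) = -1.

f = -2*exp(4*x) + 7*x*exp(4*x) + 3*x**2*exp(4*x)/2

Characteristic equation r² - 8r + 16 = 0 has discriminant (-8)² - 4·(16) = 0, so r = 4 is a repeated root.
Hence f_h = (C1 + C2*x)*exp(4*x).
Since exp(4*x) solves the homogeneous equation (r = 4 is a root of multiplicity 2), multiply the trial by x^2. Try f_p = A*x^2*exp(4*x). Substituting into the equation and dividing by exp(4*x) gives A = 3/2, so f_p = 3*x^2*exp(4*x)/2.
General solution: f = C1*exp(4*x) + 3*x^2*exp(4*x)/2 + C2*x*exp(4*x).
Apply the initial conditions: f(0) = C1 = -2 and f'(0) = C2 + 4*C1 = -1. Solving gives C1 = -2, C2 = 7.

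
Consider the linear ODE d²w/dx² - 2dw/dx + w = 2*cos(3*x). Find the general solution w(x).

Characteristic equation r² - 2r + 1 = 0 has discriminant (-2)² - 4·(1) = 0, so r = 1 is a repeated root.
Hence w_h = (C1 + C2*x)*exp(x).
Try w_p = A*cos(3*x) + B*sin(3*x). Substituting and equating the coefficients of cos(3x) and sin(3x) gives A = -4/25, B = -3/25, so w_p = -4*cos(3*x)/25 - 3*sin(3*x)/25.

w = -4*cos(3*x)/25 - 3*sin(3*x)/25 + C1*exp(x) + C2*x*exp(x)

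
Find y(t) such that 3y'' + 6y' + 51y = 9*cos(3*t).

Divide through by 3: y'' + 2y' + 17y = 3*cos(3*t).
Characteristic equation r² + 2r + 17 = 0 has discriminant (2)² - 4·(17) = -64 < 0, so r = -1 ± 4i.
Hence y_h = C1*cos(4*t)*exp(-t) + C2*exp(-t)*sin(4*t).
Try y_p = A*cos(3*t) + B*sin(3*t). Substituting and equating the coefficients of cos(3t) and sin(3t) gives A = 6/25, B = 9/50, so y_p = 6*cos(3*t)/25 + 9*sin(3*t)/50.

y = 6*cos(3*t)/25 + 9*sin(3*t)/50 + C1*cos(4*t)*exp(-t) + C2*exp(-t)*sin(4*t)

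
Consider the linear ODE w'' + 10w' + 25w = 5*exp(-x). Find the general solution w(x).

w = 5*exp(-x)/16 + C1*exp(-5*x) + C2*x*exp(-5*x)

Characteristic equation r² + 10r + 25 = 0 has discriminant (10)² - 4·(25) = 0, so r = -5 is a repeated root.
Hence w_h = (C1 + C2*x)*exp(-5*x).
Try w_p = A*exp(-x). Substituting into the equation and dividing by exp(-x) gives A = 5/16, so w_p = 5*exp(-x)/16.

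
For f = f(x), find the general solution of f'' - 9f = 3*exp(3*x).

f = C1*exp(-3*x) + C2*exp(3*x) + x*exp(3*x)/2

Characteristic equation r² - 9 = 0 factors as (r + 3)(r - 3) = 0, so r = -3, 3.
Hence f_h = C1*exp(-3*x) + C2*exp(3*x).
Since exp(3*x) solves the homogeneous equation (r = 3 is a root of multiplicity 1), multiply the trial by x. Try f_p = A*x*exp(3*x). Substituting into the equation and dividing by exp(3*x) gives A = 1/2, so f_p = x*exp(3*x)/2.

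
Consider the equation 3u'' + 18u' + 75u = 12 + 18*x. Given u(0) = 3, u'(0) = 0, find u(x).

u = 64/625 + 6*x/25 + 1811*cos(4*x)*exp(-3*x)/625 + 5283*exp(-3*x)*sin(4*x)/2500

Divide through by 3: u'' + 6u' + 25u = 4 + 6*x.
Characteristic equation r² + 6r + 25 = 0 has discriminant (6)² - 4·(25) = -64 < 0, so r = -3 ± 4i.
Hence u_h = C1*cos(4*x)*exp(-3*x) + C2*exp(-3*x)*sin(4*x).
For the particular solution try u_p = A0 + A1*x. Substituting and matching coefficients of each power of x gives A0 = 64/625, A1 = 6/25, so u_p = 64/625 + 6*x/25.
General solution: u = 64/625 + 6*x/25 + C1*cos(4*x)*exp(-3*x) + C2*exp(-3*x)*sin(4*x).
Apply the initial conditions: u(0) = 64/625 + C1 = 3 and u'(0) = 6/25 - 3*C1 + 4*C2 = 0. Solving gives C1 = 1811/625, C2 = 5283/2500.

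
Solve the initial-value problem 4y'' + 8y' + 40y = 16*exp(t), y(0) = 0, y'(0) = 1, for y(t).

y = 4*exp(t)/13 - 4*cos(3*t)*exp(-t)/13 + 5*exp(-t)*sin(3*t)/39

Divide through by 4: y'' + 2y' + 10y = 4*exp(t).
Characteristic equation r² + 2r + 10 = 0 has discriminant (2)² - 4·(10) = -36 < 0, so r = -1 ± 3i.
Hence y_h = C1*cos(3*t)*exp(-t) + C2*exp(-t)*sin(3*t).
Try y_p = A*exp(t). Substituting into the equation and dividing by exp(t) gives A = 4/13, so y_p = 4*exp(t)/13.
General solution: y = 4*exp(t)/13 + C1*cos(3*t)*exp(-t) + C2*exp(-t)*sin(3*t).
Apply the initial conditions: y(0) = 4/13 + C1 = 0 and y'(0) = 4/13 - C1 + 3*C2 = 1. Solving gives C1 = -4/13, C2 = 5/39.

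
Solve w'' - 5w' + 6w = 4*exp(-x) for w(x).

w = exp(-x)/3 + C1*exp(2*x) + C2*exp(3*x)

Characteristic equation r² - 5r + 6 = 0 factors as (r - 2)(r - 3) = 0, so r = 2, 3.
Hence w_h = C1*exp(2*x) + C2*exp(3*x).
Try w_p = A*exp(-x). Substituting into the equation and dividing by exp(-x) gives A = 1/3, so w_p = exp(-x)/3.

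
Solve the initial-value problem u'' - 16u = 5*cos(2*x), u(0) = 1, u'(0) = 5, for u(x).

u = -cos(2*x)/4 + 5*exp(4*x)/4

Characteristic equation r² - 16 = 0 factors as (r + 4)(r - 4) = 0, so r = -4, 4.
Hence u_h = C1*exp(-4*x) + C2*exp(4*x).
Try u_p = A*cos(2*x) + B*sin(2*x). Substituting and equating the coefficients of cos(2x) and sin(2x) gives A = -1/4, B = 0, so u_p = -cos(2*x)/4.
General solution: u = -cos(2*x)/4 + C1*exp(-4*x) + C2*exp(4*x).
Apply the initial conditions: u(0) = -1/4 + C1 + C2 = 1 and u'(0) = -4*C1 + 4*C2 = 5. Solving gives C1 = 0, C2 = 5/4.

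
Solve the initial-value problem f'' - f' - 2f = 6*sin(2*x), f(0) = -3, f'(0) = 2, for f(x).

Characteristic equation r² - r - 2 = 0 factors as (r - 2)(r + 1) = 0, so r = 2, -1.
Hence f_h = C1*exp(2*x) + C2*exp(-x).
Try f_p = A*cos(2*x) + B*sin(2*x). Substituting and equating the coefficients of cos(2x) and sin(2x) gives A = 3/10, B = -9/10, so f_p = -9*sin(2*x)/10 + 3*cos(2*x)/10.
General solution: f = -9*sin(2*x)/10 + 3*cos(2*x)/10 + C1*exp(2*x) + C2*exp(-x).
Apply the initial conditions: f(0) = 3/10 + C1 + C2 = -3 and f'(0) = -9/5 - C2 + 2*C1 = 2. Solving gives C1 = 1/6, C2 = -52/15.

f = -52*exp(-x)/15 - 9*sin(2*x)/10 + exp(2*x)/6 + 3*cos(2*x)/10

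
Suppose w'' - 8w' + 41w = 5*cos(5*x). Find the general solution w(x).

Characteristic equation r² - 8r + 41 = 0 has discriminant (-8)² - 4·(41) = -100 < 0, so r = 4 ± 5i.
Hence w_h = C1*cos(5*x)*exp(4*x) + C2*exp(4*x)*sin(5*x).
Try w_p = A*cos(5*x) + B*sin(5*x). Substituting and equating the coefficients of cos(5x) and sin(5x) gives A = 5/116, B = -25/232, so w_p = -25*sin(5*x)/232 + 5*cos(5*x)/116.

w = -25*sin(5*x)/232 + 5*cos(5*x)/116 + C1*cos(5*x)*exp(4*x) + C2*exp(4*x)*sin(5*x)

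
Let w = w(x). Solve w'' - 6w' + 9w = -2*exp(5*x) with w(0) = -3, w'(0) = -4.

w = -5*exp(3*x)/2 - exp(5*x)/2 + 6*x*exp(3*x)

Characteristic equation r² - 6r + 9 = 0 has discriminant (-6)² - 4·(9) = 0, so r = 3 is a repeated root.
Hence w_h = (C1 + C2*x)*exp(3*x).
Try w_p = A*exp(5*x). Substituting into the equation and dividing by exp(5*x) gives A = -1/2, so w_p = -exp(5*x)/2.
General solution: w = -exp(5*x)/2 + C1*exp(3*x) + C2*x*exp(3*x).
Apply the initial conditions: w(0) = -1/2 + C1 = -3 and w'(0) = -5/2 + C2 + 3*C1 = -4. Solving gives C1 = -5/2, C2 = 6.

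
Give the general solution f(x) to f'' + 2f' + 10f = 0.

f = C1*cos(3*x)*exp(-x) + C2*exp(-x)*sin(3*x)

Characteristic equation r² + 2r + 10 = 0 has discriminant (2)² - 4·(10) = -36 < 0, so r = -1 ± 3i.
Hence f_h = C1*cos(3*x)*exp(-x) + C2*exp(-x)*sin(3*x).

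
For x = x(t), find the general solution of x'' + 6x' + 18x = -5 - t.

x = -7/27 - t/18 + C1*cos(3*t)*exp(-3*t) + C2*exp(-3*t)*sin(3*t)

Characteristic equation r² + 6r + 18 = 0 has discriminant (6)² - 4·(18) = -36 < 0, so r = -3 ± 3i.
Hence x_h = C1*cos(3*t)*exp(-3*t) + C2*exp(-3*t)*sin(3*t).
For the particular solution try x_p = A0 + A1*t. Substituting and matching coefficients of each power of t gives A0 = -7/27, A1 = -1/18, so x_p = -7/27 - t/18.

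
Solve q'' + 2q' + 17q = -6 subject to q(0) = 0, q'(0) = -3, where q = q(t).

q = -6/17 - 45*exp(-t)*sin(4*t)/68 + 6*cos(4*t)*exp(-t)/17

Characteristic equation r² + 2r + 17 = 0 has discriminant (2)² - 4·(17) = -64 < 0, so r = -1 ± 4i.
Hence q_h = C1*cos(4*t)*exp(-t) + C2*exp(-t)*sin(4*t).
For the particular solution try q_p = A0. Substituting and matching coefficients of each power of t gives A0 = -6/17, so q_p = -6/17.
General solution: q = -6/17 + C1*cos(4*t)*exp(-t) + C2*exp(-t)*sin(4*t).
Apply the initial conditions: q(0) = -6/17 + C1 = 0 and q'(0) = -C1 + 4*C2 = -3. Solving gives C1 = 6/17, C2 = -45/68.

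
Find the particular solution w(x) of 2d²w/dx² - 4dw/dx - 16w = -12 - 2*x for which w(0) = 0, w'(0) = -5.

w = 23/32 - 35*exp(4*x)/32 + x/8 + 3*exp(-2*x)/8

Divide through by 2: w'' - 2w' - 8w = -6 - x.
Characteristic equation r² - 2r - 8 = 0 factors as (r - 4)(r + 2) = 0, so r = 4, -2.
Hence w_h = C1*exp(4*x) + C2*exp(-2*x).
For the particular solution try w_p = A0 + A1*x. Substituting and matching coefficients of each power of x gives A0 = 23/32, A1 = 1/8, so w_p = 23/32 + x/8.
General solution: w = 23/32 + x/8 + C1*exp(4*x) + C2*exp(-2*x).
Apply the initial conditions: w(0) = 23/32 + C1 + C2 = 0 and w'(0) = 1/8 - 2*C2 + 4*C1 = -5. Solving gives C1 = -35/32, C2 = 3/8.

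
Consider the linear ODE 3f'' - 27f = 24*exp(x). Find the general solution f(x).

Divide through by 3: f'' - 9f = 8*exp(x).
Characteristic equation r² - 9 = 0 factors as (r - 3)(r + 3) = 0, so r = 3, -3.
Hence f_h = C1*exp(3*x) + C2*exp(-3*x).
Try f_p = A*exp(x). Substituting into the equation and dividing by exp(x) gives A = -1, so f_p = -exp(x).

f = -exp(x) + C1*exp(3*x) + C2*exp(-3*x)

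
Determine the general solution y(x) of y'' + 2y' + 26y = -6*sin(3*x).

Characteristic equation r² + 2r + 26 = 0 has discriminant (2)² - 4·(26) = -100 < 0, so r = -1 ± 5i.
Hence y_h = C1*cos(5*x)*exp(-x) + C2*exp(-x)*sin(5*x).
Try y_p = A*cos(3*x) + B*sin(3*x). Substituting and equating the coefficients of cos(3x) and sin(3x) gives A = 36/325, B = -102/325, so y_p = -102*sin(3*x)/325 + 36*cos(3*x)/325.

y = -102*sin(3*x)/325 + 36*cos(3*x)/325 + C1*cos(5*x)*exp(-x) + C2*exp(-x)*sin(5*x)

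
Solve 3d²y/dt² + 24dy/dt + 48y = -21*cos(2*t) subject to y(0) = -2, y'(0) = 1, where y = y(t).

Divide through by 3: y'' + 8y' + 16y = -7*cos(2*t).
Characteristic equation r² + 8r + 16 = 0 has discriminant (8)² - 4·(16) = 0, so r = -4 is a repeated root.
Hence y_h = (C1 + C2*t)*exp(-4*t).
Try y_p = A*cos(2*t) + B*sin(2*t). Substituting and equating the coefficients of cos(2t) and sin(2t) gives A = -21/100, B = -7/25, so y_p = -21*cos(2*t)/100 - 7*sin(2*t)/25.
General solution: y = -21*cos(2*t)/100 - 7*sin(2*t)/25 + C1*exp(-4*t) + C2*t*exp(-4*t).
Apply the initial conditions: y(0) = -21/100 + C1 = -2 and y'(0) = -14/25 + C2 - 4*C1 = 1. Solving gives C1 = -179/100, C2 = -28/5.

y = -179*exp(-4*t)/100 - 21*cos(2*t)/100 - 7*sin(2*t)/25 - 28*t*exp(-4*t)/5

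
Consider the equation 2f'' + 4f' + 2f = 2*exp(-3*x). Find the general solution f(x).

Divide through by 2: f'' + 2f' + f = exp(-3*x).
Characteristic equation r² + 2r + 1 = 0 has discriminant (2)² - 4·(1) = 0, so r = -1 is a repeated root.
Hence f_h = (C1 + C2*x)*exp(-x).
Try f_p = A*exp(-3*x). Substituting into the equation and dividing by exp(-3*x) gives A = 1/4, so f_p = exp(-3*x)/4.

f = exp(-3*x)/4 + C1*exp(-x) + C2*x*exp(-x)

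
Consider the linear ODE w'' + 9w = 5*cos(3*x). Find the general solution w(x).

w = C1*cos(3*x) + C2*sin(3*x) + 5*x*sin(3*x)/6

Characteristic equation r² + 9 = 0 has discriminant (0)² - 4·(9) = -36 < 0, so r = ± 3i.
Hence w_h = C1*cos(3*x) + C2*sin(3*x).
Since ±3i are characteristic roots, multiply the trial by x. Try w_p = x*(A*cos(3*x) + B*sin(3*x)). Substituting and equating the coefficients of cos(3x) and sin(3x) gives A = 0, B = 5/6, so w_p = 5*x*sin(3*x)/6.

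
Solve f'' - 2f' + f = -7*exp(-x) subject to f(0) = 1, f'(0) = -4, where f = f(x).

Characteristic equation r² - 2r + 1 = 0 has discriminant (-2)² - 4·(1) = 0, so r = 1 is a repeated root.
Hence f_h = (C1 + C2*x)*exp(x).
Try f_p = A*exp(-x). Substituting into the equation and dividing by exp(-x) gives A = -7/4, so f_p = -7*exp(-x)/4.
General solution: f = -7*exp(-x)/4 + C1*exp(x) + C2*x*exp(x).
Apply the initial conditions: f(0) = -7/4 + C1 = 1 and f'(0) = 7/4 + C1 + C2 = -4. Solving gives C1 = 11/4, C2 = -17/2.

f = -7*exp(-x)/4 + 11*exp(x)/4 - 17*x*exp(x)/2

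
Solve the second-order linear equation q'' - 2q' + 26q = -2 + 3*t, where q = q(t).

Characteristic equation r² - 2r + 26 = 0 has discriminant (-2)² - 4·(26) = -100 < 0, so r = 1 ± 5i.
Hence q_h = C1*cos(5*t)*exp(t) + C2*exp(t)*sin(5*t).
For the particular solution try q_p = A0 + A1*t. Substituting and matching coefficients of each power of t gives A0 = -23/338, A1 = 3/26, so q_p = -23/338 + 3*t/26.

q = -23/338 + 3*t/26 + C1*cos(5*t)*exp(t) + C2*exp(t)*sin(5*t)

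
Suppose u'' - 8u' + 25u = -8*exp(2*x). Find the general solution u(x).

u = -8*exp(2*x)/13 + C1*cos(3*x)*exp(4*x) + C2*exp(4*x)*sin(3*x)

Characteristic equation r² - 8r + 25 = 0 has discriminant (-8)² - 4·(25) = -36 < 0, so r = 4 ± 3i.
Hence u_h = C1*cos(3*x)*exp(4*x) + C2*exp(4*x)*sin(3*x).
Try u_p = A*exp(2*x). Substituting into the equation and dividing by exp(2*x) gives A = -8/13, so u_p = -8*exp(2*x)/13.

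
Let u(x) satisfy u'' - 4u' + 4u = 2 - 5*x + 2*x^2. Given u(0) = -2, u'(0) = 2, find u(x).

u = x**2/2 - 2*exp(2*x) - x/4 + 25*x*exp(2*x)/4

Characteristic equation r² - 4r + 4 = 0 has discriminant (-4)² - 4·(4) = 0, so r = 2 is a repeated root.
Hence u_h = (C1 + C2*x)*exp(2*x).
For the particular solution try u_p = A0 + A1*x + A2*x^2. Substituting and matching coefficients of each power of x gives A0 = 0, A1 = -1/4, A2 = 1/2, so u_p = x^2/2 - x/4.
General solution: u = x^2/2 - x/4 + C1*exp(2*x) + C2*x*exp(2*x).
Apply the initial conditions: u(0) = C1 = -2 and u'(0) = -1/4 + C2 + 2*C1 = 2. Solving gives C1 = -2, C2 = 25/4.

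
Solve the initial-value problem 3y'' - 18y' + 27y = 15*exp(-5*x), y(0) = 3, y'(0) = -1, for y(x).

Divide through by 3: y'' - 6y' + 9y = 5*exp(-5*x).
Characteristic equation r² - 6r + 9 = 0 has discriminant (-6)² - 4·(9) = 0, so r = 3 is a repeated root.
Hence y_h = (C1 + C2*x)*exp(3*x).
Try y_p = A*exp(-5*x). Substituting into the equation and dividing by exp(-5*x) gives A = 5/64, so y_p = 5*exp(-5*x)/64.
General solution: y = 5*exp(-5*x)/64 + C1*exp(3*x) + C2*x*exp(3*x).
Apply the initial conditions: y(0) = 5/64 + C1 = 3 and y'(0) = -25/64 + C2 + 3*C1 = -1. Solving gives C1 = 187/64, C2 = -75/8.

y = 5*exp(-5*x)/64 + 187*exp(3*x)/64 - 75*x*exp(3*x)/8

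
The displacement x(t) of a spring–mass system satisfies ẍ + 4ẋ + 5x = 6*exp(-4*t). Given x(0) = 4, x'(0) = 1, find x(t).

Characteristic equation r² + 4r + 5 = 0 has discriminant (4)² - 4·(5) = -4 < 0, so r = -2 ± i.
Hence x_h = C1*cos(t)*exp(-2*t) + C2*exp(-2*t)*sin(t).
Try x_p = A*exp(-4*t). Substituting into the equation and dividing by exp(-4*t) gives A = 6/5, so x_p = 6*exp(-4*t)/5.
General solution: x = 6*exp(-4*t)/5 + C1*cos(t)*exp(-2*t) + C2*exp(-2*t)*sin(t).
Apply the initial conditions: x(0) = 6/5 + C1 = 4 and x'(0) = -24/5 + C2 - 2*C1 = 1. Solving gives C1 = 14/5, C2 = 57/5.

x = 6*exp(-4*t)/5 + 14*cos(t)*exp(-2*t)/5 + 57*exp(-2*t)*sin(t)/5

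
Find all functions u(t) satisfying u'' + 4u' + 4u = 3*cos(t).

u = 9*cos(t)/25 + 12*sin(t)/25 + C1*exp(-2*t) + C2*t*exp(-2*t)

Characteristic equation r² + 4r + 4 = 0 has discriminant (4)² - 4·(4) = 0, so r = -2 is a repeated root.
Hence u_h = (C1 + C2*t)*exp(-2*t).
Try u_p = A*cos(t) + B*sin(t). Substituting and equating the coefficients of cos(t) and sin(t) gives A = 9/25, B = 12/25, so u_p = 9*cos(t)/25 + 12*sin(t)/25.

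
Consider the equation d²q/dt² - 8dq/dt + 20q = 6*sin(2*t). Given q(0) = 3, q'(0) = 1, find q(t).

q = 3*cos(2*t)/16 + 3*sin(2*t)/16 - 85*exp(4*t)*sin(2*t)/16 + 45*cos(2*t)*exp(4*t)/16

Characteristic equation r² - 8r + 20 = 0 has discriminant (-8)² - 4·(20) = -16 < 0, so r = 4 ± 2i.
Hence q_h = C1*cos(2*t)*exp(4*t) + C2*exp(4*t)*sin(2*t).
Try q_p = A*cos(2*t) + B*sin(2*t). Substituting and equating the coefficients of cos(2t) and sin(2t) gives A = 3/16, B = 3/16, so q_p = 3*cos(2*t)/16 + 3*sin(2*t)/16.
General solution: q = 3*cos(2*t)/16 + 3*sin(2*t)/16 + C1*cos(2*t)*exp(4*t) + C2*exp(4*t)*sin(2*t).
Apply the initial conditions: q(0) = 3/16 + C1 = 3 and q'(0) = 3/8 + 2*C2 + 4*C1 = 1. Solving gives C1 = 45/16, C2 = -85/16.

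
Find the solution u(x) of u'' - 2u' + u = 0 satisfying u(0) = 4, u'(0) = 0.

Characteristic equation r² - 2r + 1 = 0 has discriminant (-2)² - 4·(1) = 0, so r = 1 is a repeated root.
Hence u_h = (C1 + C2*x)*exp(x).
Apply the initial conditions: u(0) = C1 = 4 and u'(0) = C1 + C2 = 0. Solving gives C1 = 4, C2 = -4.

u = 4*exp(x) - 4*x*exp(x)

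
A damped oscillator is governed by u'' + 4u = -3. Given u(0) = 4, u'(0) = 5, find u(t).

u = -3/4 + 5*sin(2*t)/2 + 19*cos(2*t)/4

Characteristic equation r² + 4 = 0 has discriminant (0)² - 4·(4) = -16 < 0, so r = ± 2i.
Hence u_h = C1*cos(2*t) + C2*sin(2*t).
For the particular solution try u_p = A0. Substituting and matching coefficients of each power of t gives A0 = -3/4, so u_p = -3/4.
General solution: u = -3/4 + C1*cos(2*t) + C2*sin(2*t).
Apply the initial conditions: u(0) = -3/4 + C1 = 4 and u'(0) = 2*C2 = 5. Solving gives C1 = 19/4, C2 = 5/2.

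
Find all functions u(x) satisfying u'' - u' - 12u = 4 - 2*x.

u = -25/72 + x/6 + C1*exp(-3*x) + C2*exp(4*x)

Characteristic equation r² - r - 12 = 0 factors as (r + 3)(r - 4) = 0, so r = -3, 4.
Hence u_h = C1*exp(-3*x) + C2*exp(4*x).
For the particular solution try u_p = A0 + A1*x. Substituting and matching coefficients of each power of x gives A0 = -25/72, A1 = 1/6, so u_p = -25/72 + x/6.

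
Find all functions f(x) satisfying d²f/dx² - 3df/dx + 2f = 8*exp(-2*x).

Characteristic equation r² - 3r + 2 = 0 factors as (r - 2)(r - 1) = 0, so r = 2, 1.
Hence f_h = C1*exp(2*x) + C2*exp(x).
Try f_p = A*exp(-2*x). Substituting into the equation and dividing by exp(-2*x) gives A = 2/3, so f_p = 2*exp(-2*x)/3.

f = 2*exp(-2*x)/3 + C1*exp(2*x) + C2*exp(x)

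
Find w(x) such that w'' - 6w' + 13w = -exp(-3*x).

w = -exp(-3*x)/40 + C1*cos(2*x)*exp(3*x) + C2*exp(3*x)*sin(2*x)

Characteristic equation r² - 6r + 13 = 0 has discriminant (-6)² - 4·(13) = -16 < 0, so r = 3 ± 2i.
Hence w_h = C1*cos(2*x)*exp(3*x) + C2*exp(3*x)*sin(2*x).
Try w_p = A*exp(-3*x). Substituting into the equation and dividing by exp(-3*x) gives A = -1/40, so w_p = -exp(-3*x)/40.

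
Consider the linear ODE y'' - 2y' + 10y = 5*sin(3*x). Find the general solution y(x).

y = 5*sin(3*x)/37 + 30*cos(3*x)/37 + C1*cos(3*x)*exp(x) + C2*exp(x)*sin(3*x)

Characteristic equation r² - 2r + 10 = 0 has discriminant (-2)² - 4·(10) = -36 < 0, so r = 1 ± 3i.
Hence y_h = C1*cos(3*x)*exp(x) + C2*exp(x)*sin(3*x).
Try y_p = A*cos(3*x) + B*sin(3*x). Substituting and equating the coefficients of cos(3x) and sin(3x) gives A = 30/37, B = 5/37, so y_p = 5*sin(3*x)/37 + 30*cos(3*x)/37.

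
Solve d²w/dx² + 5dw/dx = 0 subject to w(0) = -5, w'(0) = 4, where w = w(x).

w = -21/5 - 4*exp(-5*x)/5

Characteristic equation r² + 5r = 0 factors as (r + 5)r = 0, so r = -5, 0.
Hence w_h = C1*exp(-5*x) + C2.
Apply the initial conditions: w(0) = C1 + C2 = -5 and w'(0) = -5*C1 = 4. Solving gives C1 = -4/5, C2 = -21/5.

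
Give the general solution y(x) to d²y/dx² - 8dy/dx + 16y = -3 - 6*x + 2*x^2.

y = -21/64 - x/4 + x**2/8 + C1*exp(4*x) + C2*x*exp(4*x)

Characteristic equation r² - 8r + 16 = 0 has discriminant (-8)² - 4·(16) = 0, so r = 4 is a repeated root.
Hence y_h = (C1 + C2*x)*exp(4*x).
For the particular solution try y_p = A0 + A1*x + A2*x^2. Substituting and matching coefficients of each power of x gives A0 = -21/64, A1 = -1/4, A2 = 1/8, so y_p = -21/64 - x/4 + x^2/8.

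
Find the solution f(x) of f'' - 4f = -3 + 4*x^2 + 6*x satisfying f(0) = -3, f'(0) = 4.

Characteristic equation r² - 4 = 0 factors as (r - 2)(r + 2) = 0, so r = 2, -2.
Hence f_h = C1*exp(2*x) + C2*exp(-2*x).
For the particular solution try f_p = A0 + A1*x + A2*x^2. Substituting and matching coefficients of each power of x gives A0 = 1/4, A1 = -3/2, A2 = -1, so f_p = 1/4 - x^2 - 3*x/2.
General solution: f = 1/4 - x^2 - 3*x/2 + C1*exp(2*x) + C2*exp(-2*x).
Apply the initial conditions: f(0) = 1/4 + C1 + C2 = -3 and f'(0) = -3/2 - 2*C2 + 2*C1 = 4. Solving gives C1 = -1/4, C2 = -3.

f = 1/4 - x**2 - 3*exp(-2*x) - 3*x/2 - exp(2*x)/4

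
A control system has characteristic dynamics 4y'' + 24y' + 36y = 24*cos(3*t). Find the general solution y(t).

Divide through by 4: y'' + 6y' + 9y = 6*cos(3*t).
Characteristic equation r² + 6r + 9 = 0 has discriminant (6)² - 4·(9) = 0, so r = -3 is a repeated root.
Hence y_h = (C1 + C2*t)*exp(-3*t).
Try y_p = A*cos(3*t) + B*sin(3*t). Substituting and equating the coefficients of cos(3t) and sin(3t) gives A = 0, B = 1/3, so y_p = sin(3*t)/3.

y = sin(3*t)/3 + C1*exp(-3*t) + C2*t*exp(-3*t)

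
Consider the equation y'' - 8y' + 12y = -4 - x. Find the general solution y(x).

y = -7/18 - x/12 + C1*exp(2*x) + C2*exp(6*x)

Characteristic equation r² - 8r + 12 = 0 factors as (r - 2)(r - 6) = 0, so r = 2, 6.
Hence y_h = C1*exp(2*x) + C2*exp(6*x).
For the particular solution try y_p = A0 + A1*x. Substituting and matching coefficients of each power of x gives A0 = -7/18, A1 = -1/12, so y_p = -7/18 - x/12.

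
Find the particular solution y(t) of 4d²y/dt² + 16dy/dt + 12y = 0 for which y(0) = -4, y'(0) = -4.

y = -8*exp(-t) + 4*exp(-3*t)

Divide through by 4: y'' + 4y' + 3y = 0.
Characteristic equation r² + 4r + 3 = 0 factors as (r + 3)(r + 1) = 0, so r = -3, -1.
Hence y_h = C1*exp(-3*t) + C2*exp(-t).
Apply the initial conditions: y(0) = C1 + C2 = -4 and y'(0) = -C2 - 3*C1 = -4. Solving gives C1 = 4, C2 = -8.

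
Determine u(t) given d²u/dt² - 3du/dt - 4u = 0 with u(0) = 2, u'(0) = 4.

u = 4*exp(-t)/5 + 6*exp(4*t)/5

Characteristic equation r² - 3r - 4 = 0 factors as (r + 1)(r - 4) = 0, so r = -1, 4.
Hence u_h = C1*exp(-t) + C2*exp(4*t).
Apply the initial conditions: u(0) = C1 + C2 = 2 and u'(0) = -C1 + 4*C2 = 4. Solving gives C1 = 4/5, C2 = 6/5.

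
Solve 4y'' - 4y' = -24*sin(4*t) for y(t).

y = C2 - 3*cos(4*t)/34 + 6*sin(4*t)/17 + C1*exp(t)

Divide through by 4: y'' - y' = -6*sin(4*t).
Characteristic equation r² - r = 0 factors as (r - 1)r = 0, so r = 1, 0.
Hence y_h = C1*exp(t) + C2.
Try y_p = A*cos(4*t) + B*sin(4*t). Substituting and equating the coefficients of cos(4t) and sin(4t) gives A = -3/34, B = 6/17, so y_p = -3*cos(4*t)/34 + 6*sin(4*t)/17.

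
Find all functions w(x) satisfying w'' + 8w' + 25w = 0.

w = C1*cos(3*x)*exp(-4*x) + C2*exp(-4*x)*sin(3*x)

Characteristic equation r² + 8r + 25 = 0 has discriminant (8)² - 4·(25) = -36 < 0, so r = -4 ± 3i.
Hence w_h = C1*cos(3*x)*exp(-4*x) + C2*exp(-4*x)*sin(3*x).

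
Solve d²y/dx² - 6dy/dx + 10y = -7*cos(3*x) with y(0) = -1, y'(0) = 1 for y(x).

y = -7*cos(3*x)/325 + 126*sin(3*x)/325 - 318*cos(x)*exp(3*x)/325 + 901*exp(3*x)*sin(x)/325

Characteristic equation r² - 6r + 10 = 0 has discriminant (-6)² - 4·(10) = -4 < 0, so r = 3 ± i.
Hence y_h = C1*cos(x)*exp(3*x) + C2*exp(3*x)*sin(x).
Try y_p = A*cos(3*x) + B*sin(3*x). Substituting and equating the coefficients of cos(3x) and sin(3x) gives A = -7/325, B = 126/325, so y_p = -7*cos(3*x)/325 + 126*sin(3*x)/325.
General solution: y = -7*cos(3*x)/325 + 126*sin(3*x)/325 + C1*cos(x)*exp(3*x) + C2*exp(3*x)*sin(x).
Apply the initial conditions: y(0) = -7/325 + C1 = -1 and y'(0) = 378/325 + C2 + 3*C1 = 1. Solving gives C1 = -318/325, C2 = 901/325.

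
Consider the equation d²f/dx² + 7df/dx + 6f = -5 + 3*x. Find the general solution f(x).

f = -17/12 + x/2 + C1*exp(-6*x) + C2*exp(-x)

Characteristic equation r² + 7r + 6 = 0 factors as (r + 6)(r + 1) = 0, so r = -6, -1.
Hence f_h = C1*exp(-6*x) + C2*exp(-x).
For the particular solution try f_p = A0 + A1*x. Substituting and matching coefficients of each power of x gives A0 = -17/12, A1 = 1/2, so f_p = -17/12 + x/2.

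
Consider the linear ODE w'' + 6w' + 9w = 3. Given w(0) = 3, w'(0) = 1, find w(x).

Characteristic equation r² + 6r + 9 = 0 has discriminant (6)² - 4·(9) = 0, so r = -3 is a repeated root.
Hence w_h = (C1 + C2*x)*exp(-3*x).
For the particular solution try w_p = A0. Substituting and matching coefficients of each power of x gives A0 = 1/3, so w_p = 1/3.
General solution: w = 1/3 + C1*exp(-3*x) + C2*x*exp(-3*x).
Apply the initial conditions: w(0) = 1/3 + C1 = 3 and w'(0) = C2 - 3*C1 = 1. Solving gives C1 = 8/3, C2 = 9.

w = 1/3 + 8*exp(-3*x)/3 + 9*x*exp(-3*x)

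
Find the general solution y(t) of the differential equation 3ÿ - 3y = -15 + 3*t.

y = 5 - t + C1*exp(t) + C2*exp(-t)

Divide through by 3: y'' - y = -5 + t.
Characteristic equation r² - 1 = 0 factors as (r - 1)(r + 1) = 0, so r = 1, -1.
Hence y_h = C1*exp(t) + C2*exp(-t).
For the particular solution try y_p = A0 + A1*t. Substituting and matching coefficients of each power of t gives A0 = 5, A1 = -1, so y_p = 5 - t.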